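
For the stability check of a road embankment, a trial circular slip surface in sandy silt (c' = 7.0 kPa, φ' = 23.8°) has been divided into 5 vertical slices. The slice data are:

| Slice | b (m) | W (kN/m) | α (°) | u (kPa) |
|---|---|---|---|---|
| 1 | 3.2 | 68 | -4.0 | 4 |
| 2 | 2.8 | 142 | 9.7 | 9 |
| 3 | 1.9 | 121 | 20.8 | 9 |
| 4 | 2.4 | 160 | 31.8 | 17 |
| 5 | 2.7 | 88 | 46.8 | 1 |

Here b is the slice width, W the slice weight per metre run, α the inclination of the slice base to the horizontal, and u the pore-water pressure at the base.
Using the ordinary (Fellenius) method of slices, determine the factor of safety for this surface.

FS = 1.35

Ordinary method of slices: FS = Σ[c'·Δl_i + (W_i cosα_i − u_i·Δl_i)·tanφ'] / Σ W_i sinα_i, with Δl_i = b_i / cosα_i.
Slice 1: Δl = 3.2/cos(-4.0°) = 3.208 m; N'_1 = 68·cos(-4.0°) − 4·3.208 = 55.0; c'Δl = 22.45; W sinα = -4.7
Slice 2: Δl = 2.8/cos9.7° = 2.841 m; N'_2 = 142·cos9.7° − 9·2.841 = 114.4; c'Δl = 19.88; W sinα = 23.9
Slice 3: Δl = 1.9/cos20.8° = 2.032 m; N'_3 = 121·cos20.8° − 9·2.032 = 94.8; c'Δl = 14.23; W sinα = 43.0
Slice 4: Δl = 2.4/cos31.8° = 2.824 m; N'_4 = 160·cos31.8° − 17·2.824 = 88.0; c'Δl = 19.77; W sinα = 84.3
Slice 5: Δl = 2.7/cos46.8° = 3.944 m; N'_5 = 88·cos46.8° − 1·3.944 = 56.3; c'Δl = 27.61; W sinα = 64.1
Σc'Δl = 103.9 kN/m; ΣN' = 408.5 kN/m; ΣW sinα = 210.6 kN/m
Resisting = 103.9 + 408.5·tan23.8° = 103.9 + 180.2 = 284.1 kN/m
FS = 284.1 / 210.6 = 1.349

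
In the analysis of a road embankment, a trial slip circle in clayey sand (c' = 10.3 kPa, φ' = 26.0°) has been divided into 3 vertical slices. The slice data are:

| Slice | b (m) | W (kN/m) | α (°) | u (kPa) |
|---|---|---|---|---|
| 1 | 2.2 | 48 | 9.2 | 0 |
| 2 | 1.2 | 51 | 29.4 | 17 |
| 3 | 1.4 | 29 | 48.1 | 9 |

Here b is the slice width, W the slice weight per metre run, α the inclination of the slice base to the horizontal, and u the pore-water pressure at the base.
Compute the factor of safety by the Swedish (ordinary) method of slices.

FS = 1.70

Ordinary method of slices: FS = Σ[c'·Δl_i + (W_i cosα_i − u_i·Δl_i)·tanφ'] / Σ W_i sinα_i, with Δl_i = b_i / cosα_i.
Slice 1: Δl = 2.2/cos9.2° = 2.229 m; N'_1 = 48·cos9.2° − 0·2.229 = 47.4; c'Δl = 22.96; W sinα = 7.7
Slice 2: Δl = 1.2/cos29.4° = 1.377 m; N'_2 = 51·cos29.4° − 17·1.377 = 21.0; c'Δl = 14.19; W sinα = 25.0
Slice 3: Δl = 1.4/cos48.1° = 2.096 m; N'_3 = 29·cos48.1° − 9·2.096 = 0.5; c'Δl = 21.59; W sinα = 21.6
Σc'Δl = 58.7 kN/m; ΣN' = 68.9 kN/m; ΣW sinα = 54.3 kN/m
Resisting = 58.7 + 68.9·tan26.0° = 58.7 + 33.6 = 92.3 kN/m
FS = 92.3 / 54.3 = 1.701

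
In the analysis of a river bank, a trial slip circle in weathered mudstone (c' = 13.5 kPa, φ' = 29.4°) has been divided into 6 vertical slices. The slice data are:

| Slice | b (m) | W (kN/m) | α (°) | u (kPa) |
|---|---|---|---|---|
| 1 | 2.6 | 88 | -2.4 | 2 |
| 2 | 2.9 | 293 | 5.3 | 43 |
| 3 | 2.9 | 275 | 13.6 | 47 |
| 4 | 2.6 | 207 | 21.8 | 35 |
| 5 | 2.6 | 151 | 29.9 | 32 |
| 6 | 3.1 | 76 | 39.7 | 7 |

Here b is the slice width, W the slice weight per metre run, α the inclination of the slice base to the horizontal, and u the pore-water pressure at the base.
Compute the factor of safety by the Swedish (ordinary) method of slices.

FS = 1.90

Ordinary method of slices: FS = Σ[c'·Δl_i + (W_i cosα_i − u_i·Δl_i)·tanφ'] / Σ W_i sinα_i, with Δl_i = b_i / cosα_i.
Slice 1: Δl = 2.6/cos(-2.4°) = 2.602 m; N'_1 = 88·cos(-2.4°) − 2·2.602 = 82.7; c'Δl = 35.13; W sinα = -3.7
Slice 2: Δl = 2.9/cos5.3° = 2.912 m; N'_2 = 293·cos5.3° − 43·2.912 = 166.5; c'Δl = 39.32; W sinα = 27.1
Slice 3: Δl = 2.9/cos13.6° = 2.984 m; N'_3 = 275·cos13.6° − 47·2.984 = 127.1; c'Δl = 40.28; W sinα = 64.7
Slice 4: Δl = 2.6/cos21.8° = 2.800 m; N'_4 = 207·cos21.8° − 35·2.800 = 94.2; c'Δl = 37.80; W sinα = 76.9
Slice 5: Δl = 2.6/cos29.9° = 2.999 m; N'_5 = 151·cos29.9° − 32·2.999 = 34.9; c'Δl = 40.49; W sinα = 75.3
Slice 6: Δl = 3.1/cos39.7° = 4.029 m; N'_6 = 76·cos39.7° − 7·4.029 = 30.3; c'Δl = 54.39; W sinα = 48.5
Σc'Δl = 247.4 kN/m; ΣN' = 535.7 kN/m; ΣW sinα = 288.7 kN/m
Resisting = 247.4 + 535.7·tan29.4° = 247.4 + 301.8 = 549.3 kN/m
FS = 549.3 / 288.7 = 1.902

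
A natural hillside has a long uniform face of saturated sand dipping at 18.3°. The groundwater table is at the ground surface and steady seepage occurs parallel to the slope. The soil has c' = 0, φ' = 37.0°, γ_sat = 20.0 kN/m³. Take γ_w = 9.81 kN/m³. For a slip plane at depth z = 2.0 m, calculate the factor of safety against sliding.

With seepage parallel to the slope and the water table at the surface, the effective normal stress on the slip plane uses the buoyant unit weight γ' = γ_sat − γ_w while the driving shear stress uses γ_sat:
FS = [c' + γ' z cos²β tanφ'] / [γ_sat z sinβ cosβ]
(For c' = 0 this reduces to FS = (γ'/γ_sat)·tanφ'/tanβ.)
γ' = 20.0 − 9.81 = 10.19 kN/m³
Numerator = 0.0 + 10.19·2.0·cos²18.3°·tan37.0° = 0.0 + 10.19·2.0·0.9014·0.7536 = 13.843 kPa
Denominator = 20.0·2.0·sin18.3°·cos18.3° = 20.0·2.0·0.3140·0.9494 = 11.924 kPa
FS = 13.843 / 11.924 = 1.161

FS = 1.16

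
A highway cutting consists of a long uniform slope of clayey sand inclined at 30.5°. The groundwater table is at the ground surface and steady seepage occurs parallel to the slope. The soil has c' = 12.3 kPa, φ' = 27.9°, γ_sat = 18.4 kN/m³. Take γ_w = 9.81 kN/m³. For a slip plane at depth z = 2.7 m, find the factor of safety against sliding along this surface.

With seepage parallel to the slope and the water table at the surface, the effective normal stress on the slip plane uses the buoyant unit weight γ' = γ_sat − γ_w while the driving shear stress uses γ_sat:
FS = [c' + γ' z cos²β tanφ'] / [γ_sat z sinβ cosβ]
γ' = 18.4 − 9.81 = 8.59 kN/m³
Numerator = 12.3 + 8.59·2.7·cos²30.5°·tan27.9° = 12.3 + 8.59·2.7·0.7424·0.5295 = 21.417 kPa
Denominator = 18.4·2.7·sin30.5°·cos30.5° = 18.4·2.7·0.5075·0.8616 = 21.726 kPa
FS = 21.417 / 21.726 = 0.986

FS = 0.99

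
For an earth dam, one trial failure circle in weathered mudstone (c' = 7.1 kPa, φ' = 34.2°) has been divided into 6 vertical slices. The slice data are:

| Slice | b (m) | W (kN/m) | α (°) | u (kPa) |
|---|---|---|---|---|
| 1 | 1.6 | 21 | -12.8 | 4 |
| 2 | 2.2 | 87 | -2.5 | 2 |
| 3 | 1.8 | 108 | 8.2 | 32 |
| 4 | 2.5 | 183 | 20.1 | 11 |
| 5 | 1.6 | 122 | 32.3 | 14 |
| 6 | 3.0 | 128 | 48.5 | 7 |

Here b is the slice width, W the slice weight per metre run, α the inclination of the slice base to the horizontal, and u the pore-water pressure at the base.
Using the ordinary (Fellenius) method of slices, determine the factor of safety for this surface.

FS = 1.68

Ordinary method of slices: FS = Σ[c'·Δl_i + (W_i cosα_i − u_i·Δl_i)·tanφ'] / Σ W_i sinα_i, with Δl_i = b_i / cosα_i.
Slice 1: Δl = 1.6/cos(-12.8°) = 1.641 m; N'_1 = 21·cos(-12.8°) − 4·1.641 = 13.9; c'Δl = 11.65; W sinα = -4.7
Slice 2: Δl = 2.2/cos(-2.5°) = 2.202 m; N'_2 = 87·cos(-2.5°) − 2·2.202 = 82.5; c'Δl = 15.63; W sinα = -3.8
Slice 3: Δl = 1.8/cos8.2° = 1.819 m; N'_3 = 108·cos8.2° − 32·1.819 = 48.7; c'Δl = 12.91; W sinα = 15.4
Slice 4: Δl = 2.5/cos20.1° = 2.662 m; N'_4 = 183·cos20.1° − 11·2.662 = 142.6; c'Δl = 18.90; W sinα = 62.9
Slice 5: Δl = 1.6/cos32.3° = 1.893 m; N'_5 = 122·cos32.3° − 14·1.893 = 76.6; c'Δl = 13.44; W sinα = 65.2
Slice 6: Δl = 3.0/cos48.5° = 4.527 m; N'_6 = 128·cos48.5° − 7·4.527 = 53.1; c'Δl = 32.15; W sinα = 95.9
Σc'Δl = 104.7 kN/m; ΣN' = 417.4 kN/m; ΣW sinα = 230.9 kN/m
Resisting = 104.7 + 417.4·tan34.2° = 104.7 + 283.7 = 388.4 kN/m
FS = 388.4 / 230.9 = 1.682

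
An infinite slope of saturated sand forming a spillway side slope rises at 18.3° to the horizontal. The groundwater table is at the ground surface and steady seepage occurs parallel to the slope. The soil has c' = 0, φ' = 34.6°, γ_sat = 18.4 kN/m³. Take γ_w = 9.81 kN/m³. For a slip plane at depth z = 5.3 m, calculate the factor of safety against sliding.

With seepage parallel to the slope and the water table at the surface, the effective normal stress on the slip plane uses the buoyant unit weight γ' = γ_sat − γ_w while the driving shear stress uses γ_sat:
FS = [c' + γ' z cos²β tanφ'] / [γ_sat z sinβ cosβ]
(For c' = 0 this reduces to FS = (γ'/γ_sat)·tanφ'/tanβ.)
γ' = 18.4 − 9.81 = 8.59 kN/m³
Numerator = 0.0 + 8.59·5.3·cos²18.3°·tan34.6° = 0.0 + 8.59·5.3·0.9014·0.6899 = 28.311 kPa
Denominator = 18.4·5.3·sin18.3°·cos18.3° = 18.4·5.3·0.3140·0.9494 = 29.072 kPa
FS = 28.311 / 29.072 = 0.974

FS = 0.97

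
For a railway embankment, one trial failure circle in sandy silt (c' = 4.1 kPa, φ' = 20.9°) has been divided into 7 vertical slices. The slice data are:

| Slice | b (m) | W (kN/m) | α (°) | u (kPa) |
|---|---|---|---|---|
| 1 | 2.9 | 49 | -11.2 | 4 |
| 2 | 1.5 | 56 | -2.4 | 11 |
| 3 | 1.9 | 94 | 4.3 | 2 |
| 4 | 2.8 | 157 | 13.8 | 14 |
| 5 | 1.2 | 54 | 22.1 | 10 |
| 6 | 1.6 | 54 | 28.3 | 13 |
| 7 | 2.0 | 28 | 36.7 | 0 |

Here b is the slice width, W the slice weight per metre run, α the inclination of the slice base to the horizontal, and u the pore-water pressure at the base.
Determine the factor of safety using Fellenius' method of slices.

FS = 2.09

Ordinary method of slices: FS = Σ[c'·Δl_i + (W_i cosα_i − u_i·Δl_i)·tanφ'] / Σ W_i sinα_i, with Δl_i = b_i / cosα_i.
Slice 1: Δl = 2.9/cos(-11.2°) = 2.956 m; N'_1 = 49·cos(-11.2°) − 4·2.956 = 36.2; c'Δl = 12.12; W sinα = -9.5
Slice 2: Δl = 1.5/cos(-2.4°) = 1.501 m; N'_2 = 56·cos(-2.4°) − 11·1.501 = 39.4; c'Δl = 6.16; W sinα = -2.3
Slice 3: Δl = 1.9/cos4.3° = 1.905 m; N'_3 = 94·cos4.3° − 2·1.905 = 89.9; c'Δl = 7.81; W sinα = 7.0
Slice 4: Δl = 2.8/cos13.8° = 2.883 m; N'_4 = 157·cos13.8° − 14·2.883 = 112.1; c'Δl = 11.82; W sinα = 37.4
Slice 5: Δl = 1.2/cos22.1° = 1.295 m; N'_5 = 54·cos22.1° − 10·1.295 = 37.1; c'Δl = 5.31; W sinα = 20.3
Slice 6: Δl = 1.6/cos28.3° = 1.817 m; N'_6 = 54·cos28.3° − 13·1.817 = 23.9; c'Δl = 7.45; W sinα = 25.6
Slice 7: Δl = 2.0/cos36.7° = 2.494 m; N'_7 = 28·cos36.7° − 0·2.494 = 22.4; c'Δl = 10.23; W sinα = 16.7
Σc'Δl = 60.9 kN/m; ΣN' = 361.2 kN/m; ΣW sinα = 95.3 kN/m
Resisting = 60.9 + 361.2·tan20.9° = 60.9 + 137.9 = 198.8 kN/m
FS = 198.8 / 95.3 = 2.086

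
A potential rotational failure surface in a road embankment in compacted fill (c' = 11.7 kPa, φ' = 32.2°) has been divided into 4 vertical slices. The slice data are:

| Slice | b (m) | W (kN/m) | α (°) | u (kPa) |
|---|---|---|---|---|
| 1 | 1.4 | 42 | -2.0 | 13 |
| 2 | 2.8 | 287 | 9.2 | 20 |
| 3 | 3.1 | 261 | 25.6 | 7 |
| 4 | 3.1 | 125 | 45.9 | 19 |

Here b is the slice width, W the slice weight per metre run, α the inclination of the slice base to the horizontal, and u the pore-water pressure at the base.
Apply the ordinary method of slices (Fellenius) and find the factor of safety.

FS = 1.76

Ordinary method of slices: FS = Σ[c'·Δl_i + (W_i cosα_i − u_i·Δl_i)·tanφ'] / Σ W_i sinα_i, with Δl_i = b_i / cosα_i.
Slice 1: Δl = 1.4/cos(-2.0°) = 1.401 m; N'_1 = 42·cos(-2.0°) − 13·1.401 = 23.8; c'Δl = 16.39; W sinα = -1.5
Slice 2: Δl = 2.8/cos9.2° = 2.836 m; N'_2 = 287·cos9.2° − 20·2.836 = 226.6; c'Δl = 33.19; W sinα = 45.9
Slice 3: Δl = 3.1/cos25.6° = 3.437 m; N'_3 = 261·cos25.6° − 7·3.437 = 211.3; c'Δl = 40.22; W sinα = 112.8
Slice 4: Δl = 3.1/cos45.9° = 4.455 m; N'_4 = 125·cos45.9° − 19·4.455 = 2.4; c'Δl = 52.12; W sinα = 89.8
Σc'Δl = 141.9 kN/m; ΣN' = 464.0 kN/m; ΣW sinα = 247.0 kN/m
Resisting = 141.9 + 464.0·tan32.2° = 141.9 + 292.2 = 434.1 kN/m
FS = 434.1 / 247.0 = 1.758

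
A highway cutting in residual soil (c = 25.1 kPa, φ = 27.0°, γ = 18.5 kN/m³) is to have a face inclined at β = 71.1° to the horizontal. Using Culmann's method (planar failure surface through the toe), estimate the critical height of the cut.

Culmann's analysis gives the critical failure plane at α_cr = (β + φ)/2 = (71.1 + 27.0)/2 = 49.0°, and the critical height
H_c = (4c/γ) · sinβ cosφ / [1 − cos(β − φ)]
    = (4·25.1/18.5) · sin71.1°·cos27.0° / [1 − cos(44.1°)]
    = 5.427 · 0.9461·0.8910 / [1 − 0.7181]
    = 5.427 · 0.8430 / 0.2819
    = 16.23 m

H_c = 16.23 m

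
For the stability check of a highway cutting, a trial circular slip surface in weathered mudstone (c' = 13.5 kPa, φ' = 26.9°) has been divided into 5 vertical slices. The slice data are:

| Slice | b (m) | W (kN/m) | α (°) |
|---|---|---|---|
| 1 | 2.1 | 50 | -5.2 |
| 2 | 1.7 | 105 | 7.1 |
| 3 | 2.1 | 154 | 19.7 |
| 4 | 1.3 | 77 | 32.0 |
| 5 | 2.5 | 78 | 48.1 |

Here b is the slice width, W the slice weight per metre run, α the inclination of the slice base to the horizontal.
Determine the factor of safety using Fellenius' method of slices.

Ordinary method of slices: FS = Σ[c'·Δl_i + (W_i cosα_i)·tanφ'] / Σ W_i sinα_i, with Δl_i = b_i / cosα_i.
Slice 1: Δl = 2.1/cos(-5.2°) = 2.109 m; N'_1 = 50·cos(-5.2°) = 49.8; c'Δl = 28.47; W sinα = -4.5
Slice 2: Δl = 1.7/cos7.1° = 1.713 m; N'_2 = 105·cos7.1° = 104.2; c'Δl = 23.13; W sinα = 13.0
Slice 3: Δl = 2.1/cos19.7° = 2.231 m; N'_3 = 154·cos19.7° = 145.0; c'Δl = 30.11; W sinα = 51.9
Slice 4: Δl = 1.3/cos32.0° = 1.533 m; N'_4 = 77·cos32.0° = 65.3; c'Δl = 20.69; W sinα = 40.8
Slice 5: Δl = 2.5/cos48.1° = 3.743 m; N'_5 = 78·cos48.1° = 52.1; c'Δl = 50.54; W sinα = 58.1
Σc'Δl = 152.9 kN/m; ΣN' = 416.4 kN/m; ΣW sinα = 159.2 kN/m
Resisting = 152.9 + 416.4·tan26.9° = 152.9 + 211.2 = 364.2 kN/m
FS = 364.2 / 159.2 = 2.287

FS = 2.29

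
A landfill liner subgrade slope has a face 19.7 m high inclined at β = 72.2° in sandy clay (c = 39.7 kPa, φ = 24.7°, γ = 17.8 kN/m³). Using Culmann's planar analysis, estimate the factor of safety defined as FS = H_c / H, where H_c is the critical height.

FS = 1.21

H_c = (4c/γ) · sinβ cosφ / [1 − cos(β − φ)]
    = (4·39.7/17.8) · sin72.2°·cos24.7° / [1 − cos47.5°]
    = 8.921 · 0.8650 / 0.3244 = 23.79 m
FS = H_c / H = 23.79 / 19.7 = 1.208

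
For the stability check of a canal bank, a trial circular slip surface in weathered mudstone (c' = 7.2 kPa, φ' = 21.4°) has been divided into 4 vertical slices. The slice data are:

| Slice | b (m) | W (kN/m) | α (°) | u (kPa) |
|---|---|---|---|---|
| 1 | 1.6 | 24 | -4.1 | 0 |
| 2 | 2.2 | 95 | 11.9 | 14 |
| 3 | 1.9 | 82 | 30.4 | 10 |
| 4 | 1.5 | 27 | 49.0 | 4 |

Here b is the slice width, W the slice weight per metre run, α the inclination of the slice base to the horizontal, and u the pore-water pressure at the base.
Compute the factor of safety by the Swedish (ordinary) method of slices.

FS = 1.45

Ordinary method of slices: FS = Σ[c'·Δl_i + (W_i cosα_i − u_i·Δl_i)·tanφ'] / Σ W_i sinα_i, with Δl_i = b_i / cosα_i.
Slice 1: Δl = 1.6/cos(-4.1°) = 1.604 m; N'_1 = 24·cos(-4.1°) − 0·1.604 = 23.9; c'Δl = 11.55; W sinα = -1.7
Slice 2: Δl = 2.2/cos11.9° = 2.248 m; N'_2 = 95·cos11.9° − 14·2.248 = 61.5; c'Δl = 16.19; W sinα = 19.6
Slice 3: Δl = 1.9/cos30.4° = 2.203 m; N'_3 = 82·cos30.4° − 10·2.203 = 48.7; c'Δl = 15.86; W sinα = 41.5
Slice 4: Δl = 1.5/cos49.0° = 2.286 m; N'_4 = 27·cos49.0° − 4·2.286 = 8.6; c'Δl = 16.46; W sinα = 20.4
Σc'Δl = 60.1 kN/m; ΣN' = 142.7 kN/m; ΣW sinα = 79.7 kN/m
Resisting = 60.1 + 142.7·tan21.4° = 60.1 + 55.9 = 116.0 kN/m
FS = 116.0 / 79.7 = 1.454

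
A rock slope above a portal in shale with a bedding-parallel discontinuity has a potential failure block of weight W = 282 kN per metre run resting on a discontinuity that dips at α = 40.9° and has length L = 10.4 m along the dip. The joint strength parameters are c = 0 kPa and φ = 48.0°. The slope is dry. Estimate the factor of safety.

Resolving the block weight along and normal to the plane and applying the Mohr–Coulomb strength on the joint:
N' = W cosα = 282·cos40.9° = 213.2 kN/m
Driving force T = W sinα = 282·sin40.9° = 184.6 kN/m
Resisting force R = c·L + N'·tanφ = 0·10.4 + 213.2·tan48.0° = 0.0 + 236.7 = 236.7 kN/m
FS = R / T = 236.7 / 184.6 = 1.282

FS = 1.28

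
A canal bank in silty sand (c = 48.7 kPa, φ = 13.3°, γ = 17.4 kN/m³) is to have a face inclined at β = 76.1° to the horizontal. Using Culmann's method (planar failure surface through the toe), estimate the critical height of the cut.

H_c = 19.48 m

Culmann's analysis gives the critical failure plane at α_cr = (β + φ)/2 = (76.1 + 13.3)/2 = 44.7°, and the critical height
H_c = (4c/γ) · sinβ cosφ / [1 − cos(β − φ)]
    = (4·48.7/17.4) · sin76.1°·cos13.3° / [1 − cos(62.8°)]
    = 11.195 · 0.9707·0.9732 / [1 − 0.4571]
    = 11.195 · 0.9447 / 0.5429
    = 19.48 m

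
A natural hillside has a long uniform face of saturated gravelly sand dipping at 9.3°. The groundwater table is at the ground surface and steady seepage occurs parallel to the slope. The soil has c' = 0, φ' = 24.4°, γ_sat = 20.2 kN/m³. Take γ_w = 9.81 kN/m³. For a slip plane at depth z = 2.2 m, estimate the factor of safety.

FS = 1.42

With seepage parallel to the slope and the water table at the surface, the effective normal stress on the slip plane uses the buoyant unit weight γ' = γ_sat − γ_w while the driving shear stress uses γ_sat:
FS = [c' + γ' z cos²β tanφ'] / [γ_sat z sinβ cosβ]
(For c' = 0 this reduces to FS = (γ'/γ_sat)·tanφ'/tanβ.)
γ' = 20.2 − 9.81 = 10.39 kN/m³
Numerator = 0.0 + 10.39·2.2·cos²9.3°·tan24.4° = 0.0 + 10.39·2.2·0.9739·0.4536 = 10.098 kPa
Denominator = 20.2·2.2·sin9.3°·cos9.3° = 20.2·2.2·0.1616·0.9869 = 7.087 kPa
FS = 10.098 / 7.087 = 1.425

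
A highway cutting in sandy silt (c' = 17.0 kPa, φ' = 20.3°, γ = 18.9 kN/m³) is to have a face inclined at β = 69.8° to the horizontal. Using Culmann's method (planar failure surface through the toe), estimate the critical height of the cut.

H_c = 9.03 m

Culmann's analysis gives the critical failure plane at α_cr = (β + φ')/2 = (69.8 + 20.3)/2 = 45.0°, and the critical height
H_c = (4c'/γ) · sinβ cosφ' / [1 − cos(β − φ')]
    = (4·17.0/18.9) · sin69.8°·cos20.3° / [1 − cos(49.5°)]
    = 3.598 · 0.9385·0.9379 / [1 − 0.6494]
    = 3.598 · 0.8802 / 0.3506
    = 9.03 m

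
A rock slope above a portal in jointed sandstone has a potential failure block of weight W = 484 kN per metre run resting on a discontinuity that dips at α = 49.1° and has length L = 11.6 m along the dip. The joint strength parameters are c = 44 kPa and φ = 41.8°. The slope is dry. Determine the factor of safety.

FS = 2.17

Resolving the block weight along and normal to the plane and applying the Mohr–Coulomb strength on the joint:
N' = W cosα = 484·cos49.1° = 316.9 kN/m
Driving force T = W sinα = 484·sin49.1° = 365.8 kN/m
Resisting force R = c·L + N'·tanφ = 44·11.6 + 316.9·tan41.8° = 510.4 + 283.3 = 793.7 kN/m
FS = R / T = 793.7 / 365.8 = 2.170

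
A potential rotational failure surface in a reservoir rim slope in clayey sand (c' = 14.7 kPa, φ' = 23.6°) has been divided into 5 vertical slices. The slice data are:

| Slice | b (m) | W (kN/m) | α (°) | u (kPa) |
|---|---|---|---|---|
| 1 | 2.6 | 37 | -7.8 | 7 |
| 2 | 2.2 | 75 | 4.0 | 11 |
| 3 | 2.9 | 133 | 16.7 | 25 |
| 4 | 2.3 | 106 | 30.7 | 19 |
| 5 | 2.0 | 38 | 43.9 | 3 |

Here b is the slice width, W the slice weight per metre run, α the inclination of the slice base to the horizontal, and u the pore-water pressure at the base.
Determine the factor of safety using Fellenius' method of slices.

FS = 2.31

Ordinary method of slices: FS = Σ[c'·Δl_i + (W_i cosα_i − u_i·Δl_i)·tanφ'] / Σ W_i sinα_i, with Δl_i = b_i / cosα_i.
Slice 1: Δl = 2.6/cos(-7.8°) = 2.624 m; N'_1 = 37·cos(-7.8°) − 7·2.624 = 18.3; c'Δl = 38.58; W sinα = -5.0
Slice 2: Δl = 2.2/cos4.0° = 2.205 m; N'_2 = 75·cos4.0° − 11·2.205 = 50.6; c'Δl = 32.42; W sinα = 5.2
Slice 3: Δl = 2.9/cos16.7° = 3.028 m; N'_3 = 133·cos16.7° − 25·3.028 = 51.7; c'Δl = 44.51; W sinα = 38.2
Slice 4: Δl = 2.3/cos30.7° = 2.675 m; N'_4 = 106·cos30.7° − 19·2.675 = 40.3; c'Δl = 39.32; W sinα = 54.1
Slice 5: Δl = 2.0/cos43.9° = 2.776 m; N'_5 = 38·cos43.9° − 3·2.776 = 19.1; c'Δl = 40.80; W sinα = 26.3
Σc'Δl = 195.6 kN/m; ΣN' = 179.9 kN/m; ΣW sinα = 118.9 kN/m
Resisting = 195.6 + 179.9·tan23.6° = 195.6 + 78.6 = 274.2 kN/m
FS = 274.2 / 118.9 = 2.306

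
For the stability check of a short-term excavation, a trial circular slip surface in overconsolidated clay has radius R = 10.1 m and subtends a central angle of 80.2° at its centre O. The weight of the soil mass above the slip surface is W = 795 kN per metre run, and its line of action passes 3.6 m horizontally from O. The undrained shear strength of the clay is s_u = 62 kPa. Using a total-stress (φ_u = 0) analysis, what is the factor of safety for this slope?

FS = 3.09

Taking moments about the centre O, the resisting moment is provided by the undrained shear strength acting along the arc:
Arc length L_a = R·θ = 10.1·(80.2°·π/180) = 10.1·1.3998 = 14.14 m
M_R = s_u·L_a·R = 62·14.14·10.1 = 8852.9 kN·m/m
M_D = W·d = 795·3.6 = 2862.0 kN·m/m
FS = M_R / M_D = 8852.9 / 2862.0 = 3.093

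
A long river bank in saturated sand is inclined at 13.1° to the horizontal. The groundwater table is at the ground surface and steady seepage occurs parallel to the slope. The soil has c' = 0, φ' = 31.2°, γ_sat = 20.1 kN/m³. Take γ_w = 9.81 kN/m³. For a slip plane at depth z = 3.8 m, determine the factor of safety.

With seepage parallel to the slope and the water table at the surface, the effective normal stress on the slip plane uses the buoyant unit weight γ' = γ_sat − γ_w while the driving shear stress uses γ_sat:
FS = [c' + γ' z cos²β tanφ'] / [γ_sat z sinβ cosβ]
(For c' = 0 this reduces to FS = (γ'/γ_sat)·tanφ'/tanβ.)
γ' = 20.1 − 9.81 = 10.29 kN/m³
Numerator = 0.0 + 10.29·3.8·cos²13.1°·tan31.2° = 0.0 + 10.29·3.8·0.9486·0.6056 = 22.465 kPa
Denominator = 20.1·3.8·sin13.1°·cos13.1° = 20.1·3.8·0.2267·0.9740 = 16.861 kPa
FS = 22.465 / 16.861 = 1.332

FS = 1.33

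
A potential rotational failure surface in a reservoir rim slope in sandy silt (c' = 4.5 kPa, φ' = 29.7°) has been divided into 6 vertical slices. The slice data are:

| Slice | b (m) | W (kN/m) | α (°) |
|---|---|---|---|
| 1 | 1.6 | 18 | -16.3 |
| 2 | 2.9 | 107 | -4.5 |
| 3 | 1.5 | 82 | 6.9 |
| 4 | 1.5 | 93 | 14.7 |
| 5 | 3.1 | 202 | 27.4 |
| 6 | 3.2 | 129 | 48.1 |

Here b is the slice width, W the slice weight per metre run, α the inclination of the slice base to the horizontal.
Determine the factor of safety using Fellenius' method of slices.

FS = 1.87

Ordinary method of slices: FS = Σ[c'·Δl_i + (W_i cosα_i)·tanφ'] / Σ W_i sinα_i, with Δl_i = b_i / cosα_i.
Slice 1: Δl = 1.6/cos(-16.3°) = 1.667 m; N'_1 = 18·cos(-16.3°) = 17.3; c'Δl = 7.50; W sinα = -5.1
Slice 2: Δl = 2.9/cos(-4.5°) = 2.909 m; N'_2 = 107·cos(-4.5°) = 106.7; c'Δl = 13.09; W sinα = -8.4
Slice 3: Δl = 1.5/cos6.9° = 1.511 m; N'_3 = 82·cos6.9° = 81.4; c'Δl = 6.80; W sinα = 9.9
Slice 4: Δl = 1.5/cos14.7° = 1.551 m; N'_4 = 93·cos14.7° = 90.0; c'Δl = 6.98; W sinα = 23.6
Slice 5: Δl = 3.1/cos27.4° = 3.492 m; N'_5 = 202·cos27.4° = 179.3; c'Δl = 15.71; W sinα = 93.0
Slice 6: Δl = 3.2/cos48.1° = 4.792 m; N'_6 = 129·cos48.1° = 86.2; c'Δl = 21.56; W sinα = 96.0
Σc'Δl = 71.6 kN/m; ΣN' = 560.8 kN/m; ΣW sinα = 209.0 kN/m
Resisting = 71.6 + 560.8·tan29.7° = 71.6 + 319.9 = 391.5 kN/m
FS = 391.5 / 209.0 = 1.873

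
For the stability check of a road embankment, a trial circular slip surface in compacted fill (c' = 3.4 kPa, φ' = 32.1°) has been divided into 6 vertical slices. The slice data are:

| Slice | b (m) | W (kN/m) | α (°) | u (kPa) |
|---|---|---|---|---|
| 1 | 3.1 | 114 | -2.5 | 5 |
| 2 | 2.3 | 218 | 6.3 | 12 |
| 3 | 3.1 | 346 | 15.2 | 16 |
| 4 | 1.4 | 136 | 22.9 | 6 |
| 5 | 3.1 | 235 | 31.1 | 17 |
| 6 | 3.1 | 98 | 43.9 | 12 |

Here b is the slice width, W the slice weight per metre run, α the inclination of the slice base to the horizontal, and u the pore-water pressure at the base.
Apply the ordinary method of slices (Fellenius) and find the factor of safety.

FS = 1.68

Ordinary method of slices: FS = Σ[c'·Δl_i + (W_i cosα_i − u_i·Δl_i)·tanφ'] / Σ W_i sinα_i, with Δl_i = b_i / cosα_i.
Slice 1: Δl = 3.1/cos(-2.5°) = 3.103 m; N'_1 = 114·cos(-2.5°) − 5·3.103 = 98.4; c'Δl = 10.55; W sinα = -5.0
Slice 2: Δl = 2.3/cos6.3° = 2.314 m; N'_2 = 218·cos6.3° − 12·2.314 = 188.9; c'Δl = 7.87; W sinα = 23.9
Slice 3: Δl = 3.1/cos15.2° = 3.212 m; N'_3 = 346·cos15.2° − 16·3.212 = 282.5; c'Δl = 10.92; W sinα = 90.7
Slice 4: Δl = 1.4/cos22.9° = 1.520 m; N'_4 = 136·cos22.9° − 6·1.520 = 116.2; c'Δl = 5.17; W sinα = 52.9
Slice 5: Δl = 3.1/cos31.1° = 3.620 m; N'_5 = 235·cos31.1° − 17·3.620 = 139.7; c'Δl = 12.31; W sinα = 121.4
Slice 6: Δl = 3.1/cos43.9° = 4.302 m; N'_6 = 98·cos43.9° − 12·4.302 = 19.0; c'Δl = 14.63; W sinα = 68.0
Σc'Δl = 61.4 kN/m; ΣN' = 844.6 kN/m; ΣW sinα = 351.9 kN/m
Resisting = 61.4 + 844.6·tan32.1° = 61.4 + 529.8 = 591.3 kN/m
FS = 591.3 / 351.9 = 1.680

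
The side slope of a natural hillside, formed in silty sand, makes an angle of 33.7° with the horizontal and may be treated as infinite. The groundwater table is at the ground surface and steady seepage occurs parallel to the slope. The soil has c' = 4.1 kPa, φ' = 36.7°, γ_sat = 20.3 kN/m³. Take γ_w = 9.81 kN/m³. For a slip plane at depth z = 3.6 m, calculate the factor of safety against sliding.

With seepage parallel to the slope and the water table at the surface, the effective normal stress on the slip plane uses the buoyant unit weight γ' = γ_sat − γ_w while the driving shear stress uses γ_sat:
FS = [c' + γ' z cos²β tanφ'] / [γ_sat z sinβ cosβ]
γ' = 20.3 − 9.81 = 10.49 kN/m³
Numerator = 4.1 + 10.49·3.6·cos²33.7°·tan36.7° = 4.1 + 10.49·3.6·0.6921·0.7454 = 23.583 kPa
Denominator = 20.3·3.6·sin33.7°·cos33.7° = 20.3·3.6·0.5548·0.8320 = 33.734 kPa
FS = 23.583 / 33.734 = 0.699

FS = 0.70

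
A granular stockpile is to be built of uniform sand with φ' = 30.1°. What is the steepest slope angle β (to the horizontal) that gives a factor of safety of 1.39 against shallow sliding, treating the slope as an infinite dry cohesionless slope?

For an infinite dry cohesionless slope FS = tanφ'/tanβ, so tanβ = tanφ' / FS.
tanβ = tan30.1° / 1.39 = 0.5797 / 1.39 = 0.4170
β = arctan(0.4170) = 22.64°

β = 22.6°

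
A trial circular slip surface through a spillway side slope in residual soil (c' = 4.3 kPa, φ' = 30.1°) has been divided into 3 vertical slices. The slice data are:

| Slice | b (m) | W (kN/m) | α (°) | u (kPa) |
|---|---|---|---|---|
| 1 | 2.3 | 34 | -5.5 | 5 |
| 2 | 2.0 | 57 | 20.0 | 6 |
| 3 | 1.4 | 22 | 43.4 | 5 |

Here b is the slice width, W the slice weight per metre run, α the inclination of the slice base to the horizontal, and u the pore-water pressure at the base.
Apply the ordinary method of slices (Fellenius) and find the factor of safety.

FS = 2.16

Ordinary method of slices: FS = Σ[c'·Δl_i + (W_i cosα_i − u_i·Δl_i)·tanφ'] / Σ W_i sinα_i, with Δl_i = b_i / cosα_i.
Slice 1: Δl = 2.3/cos(-5.5°) = 2.311 m; N'_1 = 34·cos(-5.5°) − 5·2.311 = 22.3; c'Δl = 9.94; W sinα = -3.3
Slice 2: Δl = 2.0/cos20.0° = 2.128 m; N'_2 = 57·cos20.0° − 6·2.128 = 40.8; c'Δl = 9.15; W sinα = 19.5
Slice 3: Δl = 1.4/cos43.4° = 1.927 m; N'_3 = 22·cos43.4° − 5·1.927 = 6.4; c'Δl = 8.29; W sinα = 15.1
Σc'Δl = 27.4 kN/m; ΣN' = 69.4 kN/m; ΣW sinα = 31.4 kN/m
Resisting = 27.4 + 69.4·tan30.1° = 27.4 + 40.2 = 67.6 kN/m
FS = 67.6 / 31.4 = 2.157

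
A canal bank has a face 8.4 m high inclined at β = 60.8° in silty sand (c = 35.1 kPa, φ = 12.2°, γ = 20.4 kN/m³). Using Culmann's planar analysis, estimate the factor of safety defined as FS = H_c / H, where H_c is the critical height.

H_c = (4c/γ) · sinβ cosφ / [1 − cos(β − φ)]
    = (4·35.1/20.4) · sin60.8°·cos12.2° / [1 − cos48.6°]
    = 6.882 · 0.8532 / 0.3387 = 17.34 m
FS = H_c / H = 17.34 / 8.4 = 2.064

FS = 2.06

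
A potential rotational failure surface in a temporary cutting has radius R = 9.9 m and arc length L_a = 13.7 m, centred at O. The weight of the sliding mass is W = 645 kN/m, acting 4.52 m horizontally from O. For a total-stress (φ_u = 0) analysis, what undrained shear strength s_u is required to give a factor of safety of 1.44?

FS = s_u·L_a·R / (W·d), so s_u = FS·W·d / (L_a·R).
s_u = 1.44·645·4.52 / (13.70·9.9) = 4198.2 / 135.63 = 30.95 kPa

s_u = 31.0 kPa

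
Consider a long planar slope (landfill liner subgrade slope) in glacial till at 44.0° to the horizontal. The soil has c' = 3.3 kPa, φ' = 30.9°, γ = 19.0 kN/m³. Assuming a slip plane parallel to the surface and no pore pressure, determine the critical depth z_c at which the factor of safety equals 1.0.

Setting FS = 1.00 in FS = [c' + γz cos²β tanφ'] / [γz sinβ cosβ] and solving for z:
z = c' / [γ cosβ (FS·sinβ − cosβ·tanφ')]
  = 3.3 / [19.0·cos44.0°·(1.00·sin44.0° − cos44.0°·tan30.9°)]
  = 3.3 / [19.0·0.7193·(1.00·0.6947 − 0.7193·0.5985)]
  = 3.3 / 3.6102 = 0.914 m

z_c = 0.91 m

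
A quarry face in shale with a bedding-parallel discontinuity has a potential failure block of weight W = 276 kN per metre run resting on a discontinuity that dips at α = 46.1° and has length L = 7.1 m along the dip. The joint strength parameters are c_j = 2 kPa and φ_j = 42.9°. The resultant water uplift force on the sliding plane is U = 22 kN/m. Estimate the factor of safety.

FS = 0.86

Resolving the block weight along and normal to the plane and applying the Mohr–Coulomb strength on the joint:
N' = W cosα − U = 276·cos46.1° − 22 = 169.4 kN/m
Driving force T = W sinα = 276·sin46.1° = 198.9 kN/m
Resisting force R = c_j·L + N'·tanφ_j = 2·7.1 + 169.4·tan42.9° = 14.2 + 157.4 = 171.6 kN/m
FS = R / T = 171.6 / 198.9 = 0.863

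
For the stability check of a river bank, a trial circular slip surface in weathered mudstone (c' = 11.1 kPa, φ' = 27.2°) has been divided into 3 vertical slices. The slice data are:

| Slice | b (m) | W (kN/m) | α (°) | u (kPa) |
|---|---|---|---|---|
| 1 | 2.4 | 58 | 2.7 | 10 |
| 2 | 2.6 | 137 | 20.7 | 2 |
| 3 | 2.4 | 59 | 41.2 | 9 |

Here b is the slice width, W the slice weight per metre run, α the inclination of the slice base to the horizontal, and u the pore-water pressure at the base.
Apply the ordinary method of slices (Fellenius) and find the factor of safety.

Ordinary method of slices: FS = Σ[c'·Δl_i + (W_i cosα_i − u_i·Δl_i)·tanφ'] / Σ W_i sinα_i, with Δl_i = b_i / cosα_i.
Slice 1: Δl = 2.4/cos2.7° = 2.403 m; N'_1 = 58·cos2.7° − 10·2.403 = 33.9; c'Δl = 26.67; W sinα = 2.7
Slice 2: Δl = 2.6/cos20.7° = 2.779 m; N'_2 = 137·cos20.7° − 2·2.779 = 122.6; c'Δl = 30.85; W sinα = 48.4
Slice 3: Δl = 2.4/cos41.2° = 3.190 m; N'_3 = 59·cos41.2° − 9·3.190 = 15.7; c'Δl = 35.41; W sinα = 38.9
Σc'Δl = 92.9 kN/m; ΣN' = 172.2 kN/m; ΣW sinα = 90.0 kN/m
Resisting = 92.9 + 172.2·tan27.2° = 92.9 + 88.5 = 181.4 kN/m
FS = 181.4 / 90.0 = 2.015

FS = 2.02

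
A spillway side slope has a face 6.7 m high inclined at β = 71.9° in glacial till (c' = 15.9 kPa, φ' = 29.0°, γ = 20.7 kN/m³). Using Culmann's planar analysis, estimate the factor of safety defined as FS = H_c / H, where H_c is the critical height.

H_c = (4c'/γ) · sinβ cosφ' / [1 − cos(β − φ')]
    = (4·15.9/20.7) · sin71.9°·cos29.0° / [1 − cos42.9°]
    = 3.072 · 0.8313 / 0.2675 = 9.55 m
FS = H_c / H = 9.55 / 6.7 = 1.425

FS = 1.43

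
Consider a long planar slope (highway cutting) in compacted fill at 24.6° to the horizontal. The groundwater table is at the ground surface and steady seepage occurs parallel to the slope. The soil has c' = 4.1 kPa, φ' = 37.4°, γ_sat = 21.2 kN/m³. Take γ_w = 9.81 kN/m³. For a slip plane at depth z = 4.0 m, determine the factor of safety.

FS = 1.02

With seepage parallel to the slope and the water table at the surface, the effective normal stress on the slip plane uses the buoyant unit weight γ' = γ_sat − γ_w while the driving shear stress uses γ_sat:
FS = [c' + γ' z cos²β tanφ'] / [γ_sat z sinβ cosβ]
γ' = 21.2 − 9.81 = 11.39 kN/m³
Numerator = 4.1 + 11.39·4.0·cos²24.6°·tan37.4° = 4.1 + 11.39·4.0·0.8267·0.7646 = 32.897 kPa
Denominator = 21.2·4.0·sin24.6°·cos24.6° = 21.2·4.0·0.4163·0.9092 = 32.097 kPa
FS = 32.897 / 32.097 = 1.025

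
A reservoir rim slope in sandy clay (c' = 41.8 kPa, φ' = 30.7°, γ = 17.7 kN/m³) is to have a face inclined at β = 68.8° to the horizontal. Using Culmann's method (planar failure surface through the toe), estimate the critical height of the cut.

Culmann's analysis gives the critical failure plane at α_cr = (β + φ')/2 = (68.8 + 30.7)/2 = 49.8°, and the critical height
H_c = (4c'/γ) · sinβ cosφ' / [1 − cos(β − φ')]
    = (4·41.8/17.7) · sin68.8°·cos30.7° / [1 − cos(38.1°)]
    = 9.446 · 0.9323·0.8599 / [1 − 0.7869]
    = 9.446 · 0.8017 / 0.2131
    = 35.54 m

H_c = 35.54 m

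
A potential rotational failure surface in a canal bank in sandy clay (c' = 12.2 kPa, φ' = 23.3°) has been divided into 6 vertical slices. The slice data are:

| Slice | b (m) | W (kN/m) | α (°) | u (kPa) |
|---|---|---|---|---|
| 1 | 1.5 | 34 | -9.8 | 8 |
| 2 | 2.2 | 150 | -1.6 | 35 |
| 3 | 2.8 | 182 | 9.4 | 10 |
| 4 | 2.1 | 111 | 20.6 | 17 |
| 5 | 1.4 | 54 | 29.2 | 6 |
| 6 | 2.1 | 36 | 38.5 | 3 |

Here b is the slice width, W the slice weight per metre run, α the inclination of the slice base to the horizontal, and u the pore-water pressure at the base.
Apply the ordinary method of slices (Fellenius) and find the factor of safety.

FS = 2.96

Ordinary method of slices: FS = Σ[c'·Δl_i + (W_i cosα_i − u_i·Δl_i)·tanφ'] / Σ W_i sinα_i, with Δl_i = b_i / cosα_i.
Slice 1: Δl = 1.5/cos(-9.8°) = 1.522 m; N'_1 = 34·cos(-9.8°) − 8·1.522 = 21.3; c'Δl = 18.57; W sinα = -5.8
Slice 2: Δl = 2.2/cos(-1.6°) = 2.201 m; N'_2 = 150·cos(-1.6°) − 35·2.201 = 72.9; c'Δl = 26.85; W sinα = -4.2
Slice 3: Δl = 2.8/cos9.4° = 2.838 m; N'_3 = 182·cos9.4° − 10·2.838 = 151.2; c'Δl = 34.62; W sinα = 29.7
Slice 4: Δl = 2.1/cos20.6° = 2.243 m; N'_4 = 111·cos20.6° − 17·2.243 = 65.8; c'Δl = 27.37; W sinα = 39.1
Slice 5: Δl = 1.4/cos29.2° = 1.604 m; N'_5 = 54·cos29.2° − 6·1.604 = 37.5; c'Δl = 19.57; W sinα = 26.3
Slice 6: Δl = 2.1/cos38.5° = 2.683 m; N'_6 = 36·cos38.5° − 3·2.683 = 20.1; c'Δl = 32.74; W sinα = 22.4
Σc'Δl = 159.7 kN/m; ΣN' = 368.8 kN/m; ΣW sinα = 107.6 kN/m
Resisting = 159.7 + 368.8·tan23.3° = 159.7 + 158.8 = 318.6 kN/m
FS = 318.6 / 107.6 = 2.962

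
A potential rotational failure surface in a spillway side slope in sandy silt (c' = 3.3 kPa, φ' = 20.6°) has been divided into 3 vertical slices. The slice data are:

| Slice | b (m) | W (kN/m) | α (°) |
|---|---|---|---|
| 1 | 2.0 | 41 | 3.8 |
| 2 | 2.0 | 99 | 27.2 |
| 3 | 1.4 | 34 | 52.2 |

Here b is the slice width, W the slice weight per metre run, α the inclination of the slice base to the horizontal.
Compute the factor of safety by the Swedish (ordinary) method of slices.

Ordinary method of slices: FS = Σ[c'·Δl_i + (W_i cosα_i)·tanφ'] / Σ W_i sinα_i, with Δl_i = b_i / cosα_i.
Slice 1: Δl = 2.0/cos3.8° = 2.004 m; N'_1 = 41·cos3.8° = 40.9; c'Δl = 6.61; W sinα = 2.7
Slice 2: Δl = 2.0/cos27.2° = 2.249 m; N'_2 = 99·cos27.2° = 88.1; c'Δl = 7.42; W sinα = 45.3
Slice 3: Δl = 1.4/cos52.2° = 2.284 m; N'_3 = 34·cos52.2° = 20.8; c'Δl = 7.54; W sinα = 26.9
Σc'Δl = 21.6 kN/m; ΣN' = 149.8 kN/m; ΣW sinα = 74.8 kN/m
Resisting = 21.6 + 149.8·tan20.6° = 21.6 + 56.3 = 77.9 kN/m
FS = 77.9 / 74.8 = 1.041

FS = 1.04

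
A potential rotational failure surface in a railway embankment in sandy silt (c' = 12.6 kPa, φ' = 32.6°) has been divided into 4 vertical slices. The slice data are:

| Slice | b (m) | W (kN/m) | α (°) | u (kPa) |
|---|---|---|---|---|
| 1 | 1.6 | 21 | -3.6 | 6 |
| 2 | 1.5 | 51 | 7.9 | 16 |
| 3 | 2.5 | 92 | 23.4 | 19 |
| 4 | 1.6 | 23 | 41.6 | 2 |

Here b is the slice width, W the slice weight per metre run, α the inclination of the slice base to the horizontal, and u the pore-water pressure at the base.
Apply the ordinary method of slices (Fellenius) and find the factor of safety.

FS = 2.67

Ordinary method of slices: FS = Σ[c'·Δl_i + (W_i cosα_i − u_i·Δl_i)·tanφ'] / Σ W_i sinα_i, with Δl_i = b_i / cosα_i.
Slice 1: Δl = 1.6/cos(-3.6°) = 1.603 m; N'_1 = 21·cos(-3.6°) − 6·1.603 = 11.3; c'Δl = 20.20; W sinα = -1.3
Slice 2: Δl = 1.5/cos7.9° = 1.514 m; N'_2 = 51·cos7.9° − 16·1.514 = 26.3; c'Δl = 19.08; W sinα = 7.0
Slice 3: Δl = 2.5/cos23.4° = 2.724 m; N'_3 = 92·cos23.4° − 19·2.724 = 32.7; c'Δl = 34.32; W sinα = 36.5
Slice 4: Δl = 1.6/cos41.6° = 2.140 m; N'_4 = 23·cos41.6° − 2·2.140 = 12.9; c'Δl = 26.96; W sinα = 15.3
Σc'Δl = 100.6 kN/m; ΣN' = 83.2 kN/m; ΣW sinα = 57.5 kN/m
Resisting = 100.6 + 83.2·tan32.6° = 100.6 + 53.2 = 153.8 kN/m
FS = 153.8 / 57.5 = 2.675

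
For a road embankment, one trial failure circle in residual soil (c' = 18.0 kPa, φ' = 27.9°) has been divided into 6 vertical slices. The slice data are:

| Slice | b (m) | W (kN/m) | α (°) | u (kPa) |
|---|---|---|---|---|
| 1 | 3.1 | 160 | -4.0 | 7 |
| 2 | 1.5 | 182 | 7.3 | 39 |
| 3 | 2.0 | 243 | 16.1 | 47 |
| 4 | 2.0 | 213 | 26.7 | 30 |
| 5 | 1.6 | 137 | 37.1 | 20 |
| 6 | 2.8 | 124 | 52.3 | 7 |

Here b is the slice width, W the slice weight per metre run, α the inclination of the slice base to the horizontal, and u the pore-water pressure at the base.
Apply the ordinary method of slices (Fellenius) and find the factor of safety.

Ordinary method of slices: FS = Σ[c'·Δl_i + (W_i cosα_i − u_i·Δl_i)·tanφ'] / Σ W_i sinα_i, with Δl_i = b_i / cosα_i.
Slice 1: Δl = 3.1/cos(-4.0°) = 3.108 m; N'_1 = 160·cos(-4.0°) − 7·3.108 = 137.9; c'Δl = 55.94; W sinα = -11.2
Slice 2: Δl = 1.5/cos7.3° = 1.512 m; N'_2 = 182·cos7.3° − 39·1.512 = 121.5; c'Δl = 27.22; W sinα = 23.1
Slice 3: Δl = 2.0/cos16.1° = 2.082 m; N'_3 = 243·cos16.1° − 47·2.082 = 135.6; c'Δl = 37.47; W sinα = 67.4
Slice 4: Δl = 2.0/cos26.7° = 2.239 m; N'_4 = 213·cos26.7° − 30·2.239 = 123.1; c'Δl = 40.30; W sinα = 95.7
Slice 5: Δl = 1.6/cos37.1° = 2.006 m; N'_5 = 137·cos37.1° − 20·2.006 = 69.1; c'Δl = 36.11; W sinα = 82.6
Slice 6: Δl = 2.8/cos52.3° = 4.579 m; N'_6 = 124·cos52.3° − 7·4.579 = 43.8; c'Δl = 82.42; W sinα = 98.1
Σc'Δl = 279.4 kN/m; ΣN' = 631.1 kN/m; ΣW sinα = 355.8 kN/m
Resisting = 279.4 + 631.1·tan27.9° = 279.4 + 334.1 = 613.6 kN/m
FS = 613.6 / 355.8 = 1.725

FS = 1.72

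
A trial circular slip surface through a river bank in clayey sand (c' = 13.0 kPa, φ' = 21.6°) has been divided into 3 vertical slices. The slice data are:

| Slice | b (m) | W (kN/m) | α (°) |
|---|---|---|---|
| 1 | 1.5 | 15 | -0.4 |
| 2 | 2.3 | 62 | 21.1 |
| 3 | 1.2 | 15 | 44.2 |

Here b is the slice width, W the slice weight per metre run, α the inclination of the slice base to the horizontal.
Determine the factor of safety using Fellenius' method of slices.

FS = 3.26

Ordinary method of slices: FS = Σ[c'·Δl_i + (W_i cosα_i)·tanφ'] / Σ W_i sinα_i, with Δl_i = b_i / cosα_i.
Slice 1: Δl = 1.5/cos(-0.4°) = 1.500 m; N'_1 = 15·cos(-0.4°) = 15.0; c'Δl = 19.50; W sinα = -0.1
Slice 2: Δl = 2.3/cos21.1° = 2.465 m; N'_2 = 62·cos21.1° = 57.8; c'Δl = 32.05; W sinα = 22.3
Slice 3: Δl = 1.2/cos44.2° = 1.674 m; N'_3 = 15·cos44.2° = 10.8; c'Δl = 21.76; W sinα = 10.5
Σc'Δl = 73.3 kN/m; ΣN' = 83.6 kN/m; ΣW sinα = 32.7 kN/m
Resisting = 73.3 + 83.6·tan21.6° = 73.3 + 33.1 = 106.4 kN/m
FS = 106.4 / 32.7 = 3.257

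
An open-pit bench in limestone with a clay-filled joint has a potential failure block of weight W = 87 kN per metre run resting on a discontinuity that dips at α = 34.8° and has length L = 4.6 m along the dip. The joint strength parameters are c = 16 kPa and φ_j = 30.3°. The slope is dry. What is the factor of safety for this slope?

FS = 2.32

Resolving the block weight along and normal to the plane and applying the Mohr–Coulomb strength on the joint:
N' = W cosα = 87·cos34.8° = 71.4 kN/m
Driving force T = W sinα = 87·sin34.8° = 49.7 kN/m
Resisting force R = c·L + N'·tanφ_j = 16·4.6 + 71.4·tan30.3° = 73.6 + 41.7 = 115.3 kN/m
FS = R / T = 115.3 / 49.7 = 2.323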